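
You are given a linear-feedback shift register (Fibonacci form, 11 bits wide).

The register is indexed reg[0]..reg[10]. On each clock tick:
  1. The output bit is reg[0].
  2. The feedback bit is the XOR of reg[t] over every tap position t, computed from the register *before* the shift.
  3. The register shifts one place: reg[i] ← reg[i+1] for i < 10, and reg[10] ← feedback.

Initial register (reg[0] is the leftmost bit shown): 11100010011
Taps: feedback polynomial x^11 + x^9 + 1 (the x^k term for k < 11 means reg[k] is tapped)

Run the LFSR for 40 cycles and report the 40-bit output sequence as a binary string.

1110001001100101000011110111111001110011

step | reg (before) | out | fb
   0 | 11100010011 | 1 | 0
   1 | 11000100110 | 1 | 0
   2 | 10001001100 | 1 | 1
   3 | 00010011001 | 0 | 0
   4 | 00100110010 | 0 | 1
   5 | 01001100101 | 0 | 0
   6 | 10011001010 | 1 | 0
   7 | 00110010100 | 0 | 0
   8 | 01100101000 | 0 | 0
   9 | 11001010000 | 1 | 1
  10 | 10010100001 | 1 | 1
  11 | 00101000011 | 0 | 1
  12 | 01010000111 | 0 | 1
  13 | 10100001111 | 1 | 0
  14 | 01000011110 | 0 | 1
  15 | 10000111101 | 1 | 1
  16 | 00001111011 | 0 | 1
  17 | 00011110111 | 0 | 1
  18 | 00111101111 | 0 | 1
  19 | 01111011111 | 0 | 1
  20 | 11110111111 | 1 | 0
  21 | 11101111110 | 1 | 0
  22 | 11011111100 | 1 | 1
  23 | 10111111001 | 1 | 1
  24 | 01111110011 | 0 | 1
  25 | 11111100111 | 1 | 0
  26 | 11111001110 | 1 | 0
  27 | 11110011100 | 1 | 1
  28 | 11100111001 | 1 | 1
  29 | 11001110011 | 1 | 0
  30 | 10011100110 | 1 | 0
  31 | 00111001100 | 0 | 0
  32 | 01110011000 | 0 | 0
  33 | 11100110000 | 1 | 1
  34 | 11001100001 | 1 | 1
  35 | 10011000011 | 1 | 0
  36 | 00110000110 | 0 | 1
  37 | 01100001101 | 0 | 0
  38 | 11000011010 | 1 | 0
  39 | 10000110100 | 1 | 1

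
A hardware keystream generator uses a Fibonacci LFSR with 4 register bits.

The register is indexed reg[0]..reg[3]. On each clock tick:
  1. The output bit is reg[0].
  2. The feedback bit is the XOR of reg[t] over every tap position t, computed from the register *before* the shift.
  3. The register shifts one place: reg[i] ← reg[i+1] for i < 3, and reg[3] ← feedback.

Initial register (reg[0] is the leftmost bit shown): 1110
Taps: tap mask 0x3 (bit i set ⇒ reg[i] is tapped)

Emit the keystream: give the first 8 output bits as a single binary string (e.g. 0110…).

k : reg_k → out_k, fb_k
0: 1110 → 1, fb=0
1: 1100 → 1, fb=0
2: 1000 → 1, fb=1
3: 0001 → 0, fb=0
4: 0010 → 0, fb=0
5: 0100 → 0, fb=1
6: 1001 → 1, fb=1
7: 0011 → 0, fb=0

11100010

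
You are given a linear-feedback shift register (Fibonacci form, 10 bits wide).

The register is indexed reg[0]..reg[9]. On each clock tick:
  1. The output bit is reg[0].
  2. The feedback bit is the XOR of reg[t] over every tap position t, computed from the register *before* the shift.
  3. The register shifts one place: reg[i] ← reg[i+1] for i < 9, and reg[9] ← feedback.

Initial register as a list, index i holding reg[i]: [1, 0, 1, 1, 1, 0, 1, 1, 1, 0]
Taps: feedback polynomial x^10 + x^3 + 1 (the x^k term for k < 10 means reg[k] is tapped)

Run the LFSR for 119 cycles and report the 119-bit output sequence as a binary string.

10111011100110011101010111011110110010100010011011000100001110010111110010100110011001010101001111110011000110101111001

tick  register→output (feedback)
  0  1011101110→1 (0)
  1  0111011100→0 (1)
  2  1110111001→1 (1)
  3  1101110011→1 (0)
  4  1011100110→1 (0)
  5  0111001100→0 (1)
  6  1110011001→1 (1)
  7  1100110011→1 (1)
  8  1001100111→1 (0)
  9  0011001110→0 (1)
 10  0110011101→0 (0)
 11  1100111010→1 (1)
 12  1001110101→1 (0)
 13  0011101010→0 (1)
 14  0111010101→0 (1)
 15  1110101011→1 (1)
 16  1101010111→1 (0)
 17  1010101110→1 (1)
 18  0101011101→0 (1)
 19  1010111011→1 (1)
 20  0101110111→0 (1)
 21  1011101111→1 (0)
 22  0111011110→0 (1)
 23  1110111101→1 (1)
 24  1101111011→1 (0)
 25  1011110110→1 (0)
 26  0111101100→0 (1)
 27  1111011001→1 (0)
 28  1110110010→1 (1)
 29  1101100101→1 (0)
 30  1011001010→1 (0)
 31  0110010100→0 (0)
 32  1100101000→1 (1)
 33  1001010001→1 (0)
 34  0010100010→0 (0)
 35  0101000100→0 (1)
 36  1010001001→1 (1)
 37  0100010011→0 (0)
 38  1000100110→1 (1)
 39  0001001101→0 (1)
 40  0010011011→0 (0)
 41  0100110110→0 (0)
 42  1001101100→1 (0)
 43  0011011000→0 (1)
 44  0110110001→0 (0)
 45  1101100010→1 (0)
 46  1011000100→1 (0)
 47  0110001000→0 (0)
 48  1100010000→1 (1)
 49  1000100001→1 (1)
 50  0001000011→0 (1)
 51  0010000111→0 (0)
 52  0100001110→0 (0)
 53  1000011100→1 (1)
 54  0000111001→0 (0)
 55  0001110010→0 (1)
 56  0011100101→0 (1)
 57  0111001011→0 (1)
 58  1110010111→1 (1)
 59  1100101111→1 (1)
 60  1001011111→1 (0)
 61  0010111110→0 (0)
 62  0101111100→0 (1)
 63  1011111001→1 (0)
 64  0111110010→0 (1)
 65  1111100101→1 (0)
 66  1111001010→1 (0)
 67  1110010100→1 (1)
 68  1100101001→1 (1)
 69  1001010011→1 (0)
 70  0010100110→0 (0)
 71  0101001100→0 (1)
 72  1010011001→1 (1)
 73  0100110011→0 (0)
 74  1001100110→1 (0)
 75  0011001100→0 (1)
 76  0110011001→0 (0)
 77  1100110010→1 (1)
 78  1001100101→1 (0)
 79  0011001010→0 (1)
 80  0110010101→0 (0)
 81  1100101010→1 (1)
 82  1001010101→1 (0)
 83  0010101010→0 (0)
 84  0101010100→0 (1)
 85  1010101001→1 (1)
 86  0101010011→0 (1)
 87  1010100111→1 (1)
 88  0101001111→0 (1)
 89  1010011111→1 (1)
 90  0100111111→0 (0)
 91  1001111110→1 (0)
 92  0011111100→0 (1)
 93  0111111001→0 (1)
 94  1111110011→1 (0)
 95  1111100110→1 (0)
 96  1111001100→1 (0)
 97  1110011000→1 (1)
 98  1100110001→1 (1)
 99  1001100011→1 (0)
100  0011000110→0 (1)
101  0110001101→0 (0)
102  1100011010→1 (1)
103  1000110101→1 (1)
104  0001101011→0 (1)
105  0011010111→0 (1)
106  0110101111→0 (0)
107  1101011110→1 (0)
108  1010111100→1 (1)
109  0101111001→0 (1)
110  1011110011→1 (0)
111  0111100110→0 (1)
112  1111001101→1 (0)
113  1110011010→1 (1)
114  1100110101→1 (1)
115  1001101011→1 (0)
116  0011010110→0 (1)
117  0110101101→0 (0)
118  1101011010→1 (0)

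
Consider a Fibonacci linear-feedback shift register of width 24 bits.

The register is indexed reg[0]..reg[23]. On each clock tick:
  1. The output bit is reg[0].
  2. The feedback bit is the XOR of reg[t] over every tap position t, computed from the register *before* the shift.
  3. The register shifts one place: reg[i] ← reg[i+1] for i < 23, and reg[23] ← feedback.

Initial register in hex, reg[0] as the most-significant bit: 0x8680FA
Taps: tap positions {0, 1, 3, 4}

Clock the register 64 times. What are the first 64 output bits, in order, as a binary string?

1000011010000000111110101101011110001001011101001011110001000111

step | reg (before) | out | fb
   0 | 100001101000000011111010 | 1 | 1
   1 | 000011010000000111110101 | 0 | 1
   2 | 000110100000001111101011 | 0 | 0
   3 | 001101000000011111010110 | 0 | 1
   4 | 011010000000111110101101 | 0 | 0
   5 | 110100000001111101011010 | 1 | 1
   6 | 101000000011111010110101 | 1 | 1
   7 | 010000000111110101101011 | 0 | 1
   8 | 100000001111101011010111 | 1 | 1
   9 | 000000011111010110101111 | 0 | 0
  10 | 000000111110101101011110 | 0 | 0
  11 | 000001111101011010111100 | 0 | 0
  12 | 000011111010110101111000 | 0 | 1
  13 | 000111110101101011110001 | 0 | 0
  14 | 001111101011010111100010 | 0 | 0
  15 | 011111010110101111000100 | 0 | 1
  16 | 111110101101011110001001 | 1 | 0
  17 | 111101011010111100010010 | 1 | 1
  18 | 111010110101111000100101 | 1 | 1
  19 | 110101101011110001001011 | 1 | 1
  20 | 101011010111100010010111 | 1 | 0
  21 | 010110101111000100101110 | 0 | 1
  22 | 101101011110001001011101 | 1 | 0
  23 | 011010111100010010111010 | 0 | 0
  24 | 110101111000100101110100 | 1 | 1
  25 | 101011110001001011101001 | 1 | 0
  26 | 010111100010010111010010 | 0 | 1
  27 | 101111000100101110100101 | 1 | 1
  28 | 011110001001011101001011 | 0 | 1
  29 | 111100010010111010010111 | 1 | 1
  30 | 111000100101110100101111 | 1 | 0
  31 | 110001001011101001011110 | 1 | 0
  32 | 100010010111010010111100 | 1 | 0
  33 | 000100101110100101111000 | 0 | 1
  34 | 001001011101001011110001 | 0 | 0
  35 | 010010111010010111100010 | 0 | 0
  36 | 100101110100101111000100 | 1 | 0
  37 | 001011101001011110001000 | 0 | 1
  38 | 010111010010111100010001 | 0 | 1
  39 | 101110100101111000100011 | 1 | 1
  40 | 011101001011110001000111 | 0 | 0
  41 | 111010010111100010001110 | 1 | 1
  42 | 110100101111000100011101 | 1 | 1
  43 | 101001011110001000111011 | 1 | 1
  44 | 010010111100010001110111 | 0 | 0
  45 | 100101111000100011101110 | 1 | 0
  46 | 001011110001000111011100 | 0 | 1
  47 | 010111100010001110111001 | 0 | 1
  48 | 101111000100011101110011 | 1 | 1
  49 | 011110001000111011100111 | 0 | 1
  50 | 111100010001110111001111 | 1 | 1
  51 | 111000100011101110011111 | 1 | 0
  52 | 110001000111011100111110 | 1 | 0
  53 | 100010001110111001111100 | 1 | 0
  54 | 000100011101110011111000 | 0 | 1
  55 | 001000111011100111110001 | 0 | 0
  56 | 010001110111001111100010 | 0 | 1
  57 | 100011101110011111000101 | 1 | 0
  58 | 000111011100111110001010 | 0 | 0
  59 | 001110111001111100010100 | 0 | 0
  60 | 011101110011111000101000 | 0 | 0
  61 | 111011100111110001010000 | 1 | 1
  62 | 110111001111100010100001 | 1 | 0
  63 | 101110011111000101000010 | 1 | 1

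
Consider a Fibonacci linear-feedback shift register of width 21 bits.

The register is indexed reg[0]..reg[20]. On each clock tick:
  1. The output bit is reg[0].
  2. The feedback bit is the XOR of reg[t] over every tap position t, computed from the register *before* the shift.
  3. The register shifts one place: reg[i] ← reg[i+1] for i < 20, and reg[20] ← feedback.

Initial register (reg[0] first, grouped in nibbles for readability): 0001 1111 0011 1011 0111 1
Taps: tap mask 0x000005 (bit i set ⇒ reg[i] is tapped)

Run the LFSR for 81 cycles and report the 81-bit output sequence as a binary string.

step | reg (before) | out | fb
   0 | 000111110011101101111 | 0 | 0
   1 | 001111100111011011110 | 0 | 1
   2 | 011111001110110111101 | 0 | 1
   3 | 111110011101101111011 | 1 | 0
   4 | 111100111011011110110 | 1 | 0
   5 | 111001110110111101100 | 1 | 0
   6 | 110011101101111011000 | 1 | 1
   7 | 100111011011110110001 | 1 | 1
   8 | 001110110111101100011 | 0 | 1
   9 | 011101101111011000111 | 0 | 1
  10 | 111011011110110001111 | 1 | 0
  11 | 110110111101100011110 | 1 | 1
  12 | 101101111011000111101 | 1 | 0
  13 | 011011110110001111010 | 0 | 1
  14 | 110111101100011110101 | 1 | 1
  15 | 101111011000111101011 | 1 | 0
  16 | 011110110001111010110 | 0 | 1
  17 | 111101100011110101101 | 1 | 0
  18 | 111011000111101011010 | 1 | 0
  19 | 110110001111010110100 | 1 | 1
  20 | 101100011110101101001 | 1 | 0
  21 | 011000111101011010010 | 0 | 1
  22 | 110001111010110100101 | 1 | 1
  23 | 100011110101101001011 | 1 | 1
  24 | 000111101011010010111 | 0 | 0
  25 | 001111010110100101110 | 0 | 1
  26 | 011110101101001011101 | 0 | 1
  27 | 111101011010010111011 | 1 | 0
  28 | 111010110100101110110 | 1 | 0
  29 | 110101101001011101100 | 1 | 1
  30 | 101011010010111011001 | 1 | 0
  31 | 010110100101110110010 | 0 | 0
  32 | 101101001011101100100 | 1 | 0
  33 | 011010010111011001000 | 0 | 1
  34 | 110100101110110010001 | 1 | 1
  35 | 101001011101100100011 | 1 | 0
  36 | 010010111011001000110 | 0 | 0
  37 | 100101110110010001100 | 1 | 1
  38 | 001011101100100011001 | 0 | 1
  39 | 010111011001000110011 | 0 | 0
  40 | 101110110010001100110 | 1 | 0
  41 | 011101100100011001100 | 0 | 1
  42 | 111011001000110011001 | 1 | 0
  43 | 110110010001100110010 | 1 | 1
  44 | 101100100011001100101 | 1 | 0
  45 | 011001000110011001010 | 0 | 1
  46 | 110010001100110010101 | 1 | 1
  47 | 100100011001100101011 | 1 | 1
  48 | 001000110011001010111 | 0 | 1
  49 | 010001100110010101111 | 0 | 0
  50 | 100011001100101011110 | 1 | 1
  51 | 000110011001010111101 | 0 | 0
  52 | 001100110010101111010 | 0 | 1
  53 | 011001100101011110101 | 0 | 1
  54 | 110011001010111101011 | 1 | 1
  55 | 100110010101111010111 | 1 | 1
  56 | 001100101011110101111 | 0 | 1
  57 | 011001010111101011111 | 0 | 1
  58 | 110010101111010111111 | 1 | 1
  59 | 100101011110101111111 | 1 | 1
  60 | 001010111101011111111 | 0 | 1
  61 | 010101111010111111111 | 0 | 0
  62 | 101011110101111111110 | 1 | 0
  63 | 010111101011111111100 | 0 | 0
  64 | 101111010111111111000 | 1 | 0
  65 | 011110101111111110000 | 0 | 1
  66 | 111101011111111100001 | 1 | 0
  67 | 111010111111111000010 | 1 | 0
  68 | 110101111111110000100 | 1 | 1
  69 | 101011111111100001001 | 1 | 0
  70 | 010111111111000010010 | 0 | 0
  71 | 101111111110000100100 | 1 | 0
  72 | 011111111100001001000 | 0 | 1
  73 | 111111111000010010001 | 1 | 0
  74 | 111111110000100100010 | 1 | 0
  75 | 111111100001001000100 | 1 | 0
  76 | 111111000010010001000 | 1 | 0
  77 | 111110000100100010000 | 1 | 0
  78 | 111100001001000100000 | 1 | 0
  79 | 111000010010001000000 | 1 | 0
  80 | 110000100100010000000 | 1 | 1

000111110011101101111011000111101011010010111011001000110011001010111101011111111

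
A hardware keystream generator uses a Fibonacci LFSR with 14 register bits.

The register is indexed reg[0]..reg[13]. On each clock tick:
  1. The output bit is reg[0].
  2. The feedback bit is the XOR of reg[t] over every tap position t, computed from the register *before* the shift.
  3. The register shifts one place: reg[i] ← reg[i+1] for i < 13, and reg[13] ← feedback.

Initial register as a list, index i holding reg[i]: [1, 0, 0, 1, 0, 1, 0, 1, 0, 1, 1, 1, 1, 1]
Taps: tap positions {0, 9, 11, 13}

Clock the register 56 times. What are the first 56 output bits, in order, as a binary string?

step | reg (before) | out | fb
   0 | 10010101011111 | 1 | 0
   1 | 00101010111110 | 0 | 0
   2 | 01010101111100 | 0 | 0
   3 | 10101011111000 | 1 | 0
   4 | 01010111110000 | 0 | 1
   5 | 10101111100001 | 1 | 0
   6 | 01011111000010 | 0 | 0
   7 | 10111110000100 | 1 | 0
   8 | 01111100001000 | 0 | 0
   9 | 11111000010000 | 1 | 0
  10 | 11110000100000 | 1 | 1
  11 | 11100001000001 | 1 | 0
  12 | 11000010000010 | 1 | 1
  13 | 10000100000101 | 1 | 1
  14 | 00001000001011 | 0 | 1
  15 | 00010000010111 | 0 | 1
  16 | 00100000101111 | 0 | 0
  17 | 01000001011110 | 0 | 0
  18 | 10000010111100 | 1 | 1
  19 | 00000101111001 | 0 | 0
  20 | 00001011110010 | 0 | 1
  21 | 00010111100101 | 0 | 0
  22 | 00101111001010 | 0 | 0
  23 | 01011110010100 | 0 | 0
  24 | 10111100101000 | 1 | 1
  25 | 01111001010001 | 0 | 0
  26 | 11110010100010 | 1 | 1
  27 | 11100101000101 | 1 | 1
  28 | 11001010001011 | 1 | 0
  29 | 10010100010110 | 1 | 1
  30 | 00101000101101 | 0 | 0
  31 | 01010001011010 | 0 | 1
  32 | 10100010110101 | 1 | 0
  33 | 01000101101010 | 0 | 0
  34 | 10001011010100 | 1 | 1
  35 | 00010110101001 | 0 | 1
  36 | 00101101010011 | 0 | 0
  37 | 01011010100110 | 0 | 1
  38 | 10110101001101 | 1 | 1
  39 | 01101010011011 | 0 | 0
  40 | 11010100110110 | 1 | 1
  41 | 10101001101101 | 1 | 1
  42 | 01010011011011 | 0 | 0
  43 | 10100110110110 | 1 | 1
  44 | 01001101101101 | 0 | 0
  45 | 10011011011010 | 1 | 0
  46 | 00110110110100 | 0 | 0
  47 | 01101101101000 | 0 | 0
  48 | 11011011010000 | 1 | 0
  49 | 10110110100000 | 1 | 1
  50 | 01101101000001 | 0 | 1
  51 | 11011010000011 | 1 | 0
  52 | 10110100000110 | 1 | 0
  53 | 01101000001100 | 0 | 1
  54 | 11010000011001 | 1 | 1
  55 | 10100000110011 | 1 | 1

10010101011111000010000010111100101000101101010011011011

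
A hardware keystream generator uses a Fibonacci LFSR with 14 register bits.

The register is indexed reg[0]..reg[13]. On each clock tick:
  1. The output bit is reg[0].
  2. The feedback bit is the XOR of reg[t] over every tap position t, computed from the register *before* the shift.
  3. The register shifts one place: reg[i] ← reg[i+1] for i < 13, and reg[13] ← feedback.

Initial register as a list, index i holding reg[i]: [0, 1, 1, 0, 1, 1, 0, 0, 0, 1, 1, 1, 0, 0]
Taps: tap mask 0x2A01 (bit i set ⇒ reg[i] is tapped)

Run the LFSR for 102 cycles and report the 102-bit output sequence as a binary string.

011011000111000000100111111111110000010110111011001100011001110100001010010010100010100110011010001000

k : reg_k → out_k, fb_k
0: 01101100011100 → 0, fb=0
1: 11011000111000 → 1, fb=0
2: 10110001110000 → 1, fb=0
3: 01100011100000 → 0, fb=0
4: 11000111000000 → 1, fb=1
5: 10001110000001 → 1, fb=0
6: 00011100000010 → 0, fb=0
7: 00111000000100 → 0, fb=1
8: 01110000001001 → 0, fb=1
9: 11100000010011 → 1, fb=1
10: 11000000100111 → 1, fb=1
11: 10000001001111 → 1, fb=1
12: 00000010011111 → 0, fb=1
13: 00000100111111 → 0, fb=1
14: 00001001111111 → 0, fb=1
15: 00010011111111 → 0, fb=1
16: 00100111111111 → 0, fb=1
17: 01001111111111 → 0, fb=1
18: 10011111111111 → 1, fb=0
19: 00111111111110 → 0, fb=0
20: 01111111111100 → 0, fb=0
21: 11111111111000 → 1, fb=0
22: 11111111110000 → 1, fb=0
23: 11111111100000 → 1, fb=1
24: 11111111000001 → 1, fb=0
25: 11111110000010 → 1, fb=1
26: 11111100000101 → 1, fb=1
27: 11111000001011 → 1, fb=0
28: 11110000010110 → 1, fb=1
29: 11100000101101 → 1, fb=1
30: 11000001011011 → 1, fb=1
31: 10000010110111 → 1, fb=0
32: 00000101101110 → 0, fb=1
33: 00001011011101 → 0, fb=1
34: 00010110111011 → 0, fb=0
35: 00101101110110 → 0, fb=0
36: 01011011101100 → 0, fb=1
37: 10110111011001 → 1, fb=1
38: 01101110110011 → 0, fb=0
39: 11011101100110 → 1, fb=0
40: 10111011001100 → 1, fb=0
41: 01110110011000 → 0, fb=1
42: 11101100110001 → 1, fb=1
43: 11011001100011 → 1, fb=0
44: 10110011000110 → 1, fb=0
45: 01100110001100 → 0, fb=1
46: 11001100011001 → 1, fb=1
47: 10011000110011 → 1, fb=1
48: 00110001100111 → 0, fb=0
49: 01100011001110 → 0, fb=1
50: 11000110011101 → 1, fb=0
51: 10001100111010 → 1, fb=0
52: 00011001110100 → 0, fb=0
53: 00110011101000 → 0, fb=0
54: 01100111010000 → 0, fb=1
55: 11001110100001 → 1, fb=0
56: 10011101000010 → 1, fb=1
57: 00111010000101 → 0, fb=0
58: 01110100001010 → 0, fb=0
59: 11101000010100 → 1, fb=1
60: 11010000101001 → 1, fb=0
61: 10100001010010 → 1, fb=0
62: 01000010100100 → 0, fb=1
63: 10000101001001 → 1, fb=0
64: 00001010010010 → 0, fb=1
65: 00010100100101 → 0, fb=0
66: 00101001001010 → 0, fb=0
67: 01010010010100 → 0, fb=0
68: 10100100101000 → 1, fb=1
69: 01001001010001 → 0, fb=0
70: 10010010100010 → 1, fb=1
71: 00100101000101 → 0, fb=0
72: 01001010001010 → 0, fb=0
73: 10010100010100 → 1, fb=1
74: 00101000101001 → 0, fb=1
75: 01010001010011 → 0, fb=0
76: 10100010100110 → 1, fb=0
77: 01000101001100 → 0, fb=1
78: 10001010011001 → 1, fb=1
79: 00010100110011 → 0, fb=0
80: 00101001100110 → 0, fb=1
81: 01010011001101 → 0, fb=0
82: 10100110011010 → 1, fb=0
83: 01001100110100 → 0, fb=0
84: 10011001101000 → 1, fb=1
85: 00110011010001 → 0, fb=0
86: 01100110100010 → 0, fb=0
87: 11001101000100 → 1, fb=0
88: 10011010001000 → 1, fb=1
89: 00110100010001 → 0, fb=0
90: 01101000100010 → 0, fb=0
91: 11010001000100 → 1, fb=0
92: 10100010001000 → 1, fb=1
93: 01000100010001 → 0, fb=0
94: 10001000100010 → 1, fb=1
95: 00010001000101 → 0, fb=0
96: 00100010001010 → 0, fb=0
97: 01000100010100 → 0, fb=0
98: 10001000101000 → 1, fb=1
99: 00010001010001 → 0, fb=0
100: 00100010100010 → 0, fb=0
101: 01000101000100 → 0, fb=1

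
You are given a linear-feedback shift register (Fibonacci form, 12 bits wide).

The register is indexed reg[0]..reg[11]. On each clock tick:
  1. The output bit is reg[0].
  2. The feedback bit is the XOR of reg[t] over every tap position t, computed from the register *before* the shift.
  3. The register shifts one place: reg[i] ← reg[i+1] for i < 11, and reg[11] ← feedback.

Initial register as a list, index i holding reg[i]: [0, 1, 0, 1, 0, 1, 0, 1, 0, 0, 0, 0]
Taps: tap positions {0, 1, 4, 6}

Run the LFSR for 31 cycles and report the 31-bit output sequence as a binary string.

step | reg (before) | out | fb
   0 | 010101010000 | 0 | 1
   1 | 101010100001 | 1 | 1
   2 | 010101000011 | 0 | 1
   3 | 101010000111 | 1 | 0
   4 | 010100001110 | 0 | 1
   5 | 101000011101 | 1 | 1
   6 | 010000111011 | 0 | 0
   7 | 100001110110 | 1 | 0
   8 | 000011101100 | 0 | 0
   9 | 000111011000 | 0 | 1
  10 | 001110110001 | 0 | 0
  11 | 011101100010 | 0 | 0
  12 | 111011000100 | 1 | 1
  13 | 110110001001 | 1 | 1
  14 | 101100010011 | 1 | 1
  15 | 011000100111 | 0 | 0
  16 | 110001001110 | 1 | 0
  17 | 100010011100 | 1 | 0
  18 | 000100111000 | 0 | 1
  19 | 001001110001 | 0 | 1
  20 | 010011100011 | 0 | 1
  21 | 100111000111 | 1 | 0
  22 | 001110001110 | 0 | 1
  23 | 011100011101 | 0 | 1
  24 | 111000111011 | 1 | 1
  25 | 110001110111 | 1 | 1
  26 | 100011101111 | 1 | 1
  27 | 000111011111 | 0 | 1
  28 | 001110111111 | 0 | 0
  29 | 011101111110 | 0 | 0
  30 | 111011111100 | 1 | 0

0101010100001110110001001110001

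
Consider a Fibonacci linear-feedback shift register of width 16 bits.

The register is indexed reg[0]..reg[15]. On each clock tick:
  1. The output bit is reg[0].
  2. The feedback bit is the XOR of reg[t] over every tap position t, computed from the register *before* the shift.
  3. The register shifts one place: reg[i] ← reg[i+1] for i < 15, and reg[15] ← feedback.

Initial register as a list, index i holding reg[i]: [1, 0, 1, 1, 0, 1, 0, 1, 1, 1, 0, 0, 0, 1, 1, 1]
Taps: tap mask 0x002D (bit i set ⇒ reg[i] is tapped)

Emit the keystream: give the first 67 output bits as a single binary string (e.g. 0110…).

tick  register→output (feedback)
  0  1011010111000111→1 (0)
  1  0110101110001110→0 (1)
  2  1101011100011101→1 (1)
  3  1010111000111011→1 (1)
  4  0101110001110111→0 (0)
  5  1011100011101110→1 (1)
  6  0111000111011101→0 (0)
  7  1110001110111010→1 (0)
  8  1100011101110100→1 (0)
  9  1000111011101000→1 (0)
 10  0001110111010000→0 (0)
 11  0011101110100000→0 (0)
 12  0111011101000000→0 (1)
 13  1110111010000001→1 (1)
 14  1101110100000011→1 (1)
 15  1011101000000111→1 (1)
 16  0111010000001111→0 (1)
 17  1110100000011111→1 (0)
 18  1101000000111110→1 (0)
 19  1010000001111100→1 (0)
 20  0100000011111000→0 (0)
 21  1000000111110000→1 (1)
 22  0000001111100001→0 (0)
 23  0000011111000010→0 (1)
 24  0000111110000101→0 (1)
 25  0001111100001011→0 (0)
 26  0011111000010110→0 (1)
 27  0111110000101101→0 (1)
 28  1111100001011011→1 (1)
 29  1111000010110111→1 (1)
 30  1110000101101111→1 (0)
 31  1100001011011110→1 (1)
 32  1000010110111101→1 (0)
 33  0000101101111010→0 (0)
 34  0001011011110100→0 (0)
 35  0010110111101000→0 (0)
 36  0101101111010000→0 (1)
 37  1011011110100001→1 (0)
 38  0110111101000010→0 (0)
 39  1101111010000100→1 (1)
 40  1011110100001001→1 (0)
 41  0111101000010010→0 (0)
 42  1111010000100100→1 (0)
 43  1110100001001000→1 (0)
 44  1101000010010000→1 (0)
 45  1010000100100000→1 (0)
 46  0100001001000000→0 (0)
 47  1000010010000000→1 (0)
 48  0000100100000000→0 (0)
 49  0001001000000000→0 (1)
 50  0010010000000001→0 (0)
 51  0100100000000010→0 (0)
 52  1001000000000100→1 (0)
 53  0010000000001000→0 (1)
 54  0100000000010001→0 (0)
 55  1000000000100010→1 (1)
 56  0000000001000101→0 (0)
 57  0000000010001010→0 (0)
 58  0000000100010100→0 (0)
 59  0000001000101000→0 (0)
 60  0000010001010000→0 (1)
 61  0000100010100001→0 (0)
 62  0001000101000010→0 (1)
 63  0010001010000101→0 (1)
 64  0100010100001011→0 (1)
 65  1000101000010111→1 (1)
 66  0001010000101111→0 (0)

1011010111000111011101000000111110000101101111010000100100000000010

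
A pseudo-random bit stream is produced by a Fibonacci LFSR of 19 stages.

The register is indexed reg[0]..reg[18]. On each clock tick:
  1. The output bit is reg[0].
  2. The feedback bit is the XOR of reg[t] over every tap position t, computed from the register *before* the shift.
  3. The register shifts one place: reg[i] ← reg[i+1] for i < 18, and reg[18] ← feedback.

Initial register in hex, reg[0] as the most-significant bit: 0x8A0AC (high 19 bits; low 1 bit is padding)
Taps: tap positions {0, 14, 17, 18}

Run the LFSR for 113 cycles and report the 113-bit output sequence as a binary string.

10001010000010101101111110010001000110011001001110010010001101001010100110111001110011110000100111110011001000000

step | reg (before) | out | fb
   0 | 1000101000001010110 | 1 | 1
   1 | 0001010000010101101 | 0 | 1
   2 | 0010100000101011011 | 0 | 1
   3 | 0101000001010110111 | 0 | 1
   4 | 1010000010101101111 | 1 | 1
   5 | 0100000101011011111 | 0 | 1
   6 | 1000001010110111111 | 1 | 0
   7 | 0000010101101111110 | 0 | 0
   8 | 0000101011011111100 | 0 | 1
   9 | 0001010110111111001 | 0 | 0
  10 | 0010101101111110010 | 0 | 0
  11 | 0101011011111100100 | 0 | 0
  12 | 1010110111111001000 | 1 | 1
  13 | 0101101111110010001 | 0 | 0
  14 | 1011011111100100010 | 1 | 0
  15 | 0110111111001000100 | 0 | 0
  16 | 1101111110010001000 | 1 | 1
  17 | 1011111100100010001 | 1 | 1
  18 | 0111111001000100011 | 0 | 0
  19 | 1111110010001000110 | 1 | 0
  20 | 1111100100010001100 | 1 | 1
  21 | 1111001000100011001 | 1 | 1
  22 | 1110010001000110011 | 1 | 0
  23 | 1100100010001100110 | 1 | 0
  24 | 1001000100011001100 | 1 | 1
  25 | 0010001000110011001 | 0 | 0
  26 | 0100010001100110010 | 0 | 0
  27 | 1000100011001100100 | 1 | 1
  28 | 0001000110011001001 | 0 | 1
  29 | 0010001100110010011 | 0 | 1
  30 | 0100011001100100111 | 0 | 0
  31 | 1000110011001001110 | 1 | 0
  32 | 0001100110010011100 | 0 | 1
  33 | 0011001100100111001 | 0 | 0
  34 | 0110011001001110010 | 0 | 0
  35 | 1100110010011100100 | 1 | 1
  36 | 1001100100111001001 | 1 | 0
  37 | 0011001001110010010 | 0 | 0
  38 | 0110010011100100100 | 0 | 0
  39 | 1100100111001001000 | 1 | 1
  40 | 1001001110010010001 | 1 | 1
  41 | 0010011100100100011 | 0 | 0
  42 | 0100111001001000110 | 0 | 1
  43 | 1001110010010001101 | 1 | 0
  44 | 0011100100100011010 | 0 | 0
  45 | 0111001001000110100 | 0 | 1
  46 | 1110010010001101001 | 1 | 0
  47 | 1100100100011010010 | 1 | 1
  48 | 1001001000110100101 | 1 | 0
  49 | 0010010001101001010 | 0 | 1
  50 | 0100100011010010101 | 0 | 0
  51 | 1001000110100101010 | 1 | 0
  52 | 0010001101001010100 | 0 | 1
  53 | 0100011010010101001 | 0 | 1
  54 | 1000110100101010011 | 1 | 0
  55 | 0001101001010100110 | 0 | 1
  56 | 0011010010101001101 | 0 | 1
  57 | 0110100101010011011 | 0 | 1
  58 | 1101001010100110111 | 1 | 0
  59 | 1010010101001101110 | 1 | 0
  60 | 0100101010011011100 | 0 | 1
  61 | 1001010100110111001 | 1 | 1
  62 | 0010101001101110011 | 0 | 1
  63 | 0101010011011100111 | 0 | 0
  64 | 1010100110111001110 | 1 | 0
  65 | 0101001101110011100 | 0 | 1
  66 | 1010011011100111001 | 1 | 1
  67 | 0100110111001110011 | 0 | 1
  68 | 1001101110011100111 | 1 | 1
  69 | 0011011100111001111 | 0 | 0
  70 | 0110111001110011110 | 0 | 0
  71 | 1101110011100111100 | 1 | 0
  72 | 1011100111001111000 | 1 | 0
  73 | 0111001110011110000 | 0 | 1
  74 | 1110011100111100001 | 1 | 0
  75 | 1100111001111000010 | 1 | 0
  76 | 1001110011110000100 | 1 | 1
  77 | 0011100111100001001 | 0 | 1
  78 | 0111001111000010011 | 0 | 1
  79 | 1110011110000100111 | 1 | 1
  80 | 1100111100001001111 | 1 | 1
  81 | 1001111000010011111 | 1 | 0
  82 | 0011110000100111110 | 0 | 0
  83 | 0111100001001111100 | 0 | 1
  84 | 1111000010011111001 | 1 | 1
  85 | 1110000100111110011 | 1 | 0
  86 | 1100001001111100110 | 1 | 0
  87 | 1000010011111001100 | 1 | 1
  88 | 0000100111110011001 | 0 | 0
  89 | 0001001111100110010 | 0 | 0
  90 | 0010011111001100100 | 0 | 0
  91 | 0100111110011001000 | 0 | 0
  92 | 1001111100110010000 | 1 | 0
  93 | 0011111001100100000 | 0 | 0
  94 | 0111110011001000000 | 0 | 0
  95 | 1111100110010000000 | 1 | 1
  96 | 1111001100100000001 | 1 | 0
  97 | 1110011001000000010 | 1 | 0
  98 | 1100110010000000100 | 1 | 1
  99 | 1001100100000001001 | 1 | 0
 100 | 0011001000000010010 | 0 | 0
 101 | 0110010000000100100 | 0 | 0
 102 | 1100100000001001000 | 1 | 1
 103 | 1001000000010010001 | 1 | 1
 104 | 0010000000100100011 | 0 | 0
 105 | 0100000001001000110 | 0 | 1
 106 | 1000000010010001101 | 1 | 0
 107 | 0000000100100011010 | 0 | 0
 108 | 0000001001000110100 | 0 | 1
 109 | 0000010010001101001 | 0 | 1
 110 | 0000100100011010011 | 0 | 1
 111 | 0001001000110100111 | 0 | 0
 112 | 0010010001101001110 | 0 | 1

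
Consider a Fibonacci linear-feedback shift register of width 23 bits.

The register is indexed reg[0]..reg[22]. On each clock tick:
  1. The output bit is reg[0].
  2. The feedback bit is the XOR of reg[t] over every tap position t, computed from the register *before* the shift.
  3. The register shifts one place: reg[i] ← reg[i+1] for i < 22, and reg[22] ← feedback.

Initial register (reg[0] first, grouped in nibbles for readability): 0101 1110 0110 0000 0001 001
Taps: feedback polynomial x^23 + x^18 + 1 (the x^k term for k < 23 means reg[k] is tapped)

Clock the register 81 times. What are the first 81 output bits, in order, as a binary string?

tick  register→output (feedback)
  0  01011110011000000001001→0 (0)
  1  10111100110000000010010→1 (0)
  2  01111001100000000100100→0 (0)
  3  11110011000000001001000→1 (1)
  4  11100110000000010010001→1 (0)
  5  11001100000000100100010→1 (1)
  6  10011000000001001000101→1 (1)
  7  00110000000010010001011→0 (0)
  8  01100000000100100010110→0 (1)
  9  11000000001001000101101→1 (1)
 10  10000000010010001011011→1 (0)
 11  00000000100100010110110→0 (1)
 12  00000001001000101101101→0 (0)
 13  00000010010001011011010→0 (1)
 14  00000100100010110110101→0 (1)
 15  00001001000101101101011→0 (0)
 16  00010010001011011010110→0 (1)
 17  00100100010110110101101→0 (0)
 18  01001000101101101011010→0 (1)
 19  10010001011011010110101→1 (0)
 20  00100010110110101101010→0 (0)
 21  01000101101101011010100→0 (1)
 22  10001011011010110101001→1 (1)
 23  00010110110101101010011→0 (1)
 24  00101101101011010100111→0 (0)
 25  01011011010110101001110→0 (0)
 26  10110110101101010011100→1 (0)
 27  01101101011010100111000→0 (1)
 28  11011010110101001110001→1 (0)
 29  10110101101010011100010→1 (1)
 30  01101011010100111000101→0 (0)
 31  11010110101001110001010→1 (1)
 32  10101101010011100010101→1 (0)
 33  01011010100111000101010→0 (0)
 34  10110101001110001010100→1 (0)
 35  01101010011100010101000→0 (0)
 36  11010100111000101010000→1 (0)
 37  10101001110001010100000→1 (1)
 38  01010011100010101000001→0 (0)
 39  10100111000101010000010→1 (1)
 40  01001110001010100000101→0 (0)
 41  10011100010101000001010→1 (1)
 42  00111000101010000010101→0 (1)
 43  01110001010100000101011→0 (0)
 44  11100010101000001010110→1 (0)
 45  11000101010000010101100→1 (1)
 46  10001010100000101011001→1 (0)
 47  00010101000001010110010→0 (1)
 48  00101010000010101100101→0 (0)
 49  01010100000101011001010→0 (0)
 50  10101000001010110010100→1 (0)
 51  01010000010101100101000→0 (0)
 52  10100000101011001010000→1 (0)
 53  01000001010110010100000→0 (0)
 54  10000010101100101000000→1 (1)
 55  00000101011001010000001→0 (0)
 56  00001010110010100000010→0 (0)
 57  00010101100101000000100→0 (0)
 58  00101011001010000001000→0 (0)
 59  01010110010100000010000→0 (1)
 60  10101100101000000100001→1 (1)
 61  01011001010000001000011→0 (0)
 62  10110010100000010000110→1 (1)
 63  01100101000000100001101→0 (0)
 64  11001010000001000011010→1 (0)
 65  10010100000010000110100→1 (0)
 66  00101000000100001101000→0 (0)
 67  01010000001000011010000→0 (1)
 68  10100000010000110100001→1 (1)
 69  01000000100001101000011→0 (0)
 70  10000001000011010000110→1 (1)
 71  00000010000110100001101→0 (0)
 72  00000100001101000011010→0 (1)
 73  00001000011010000110101→0 (1)
 74  00010000110100001101011→0 (0)
 75  00100001101000011010110→0 (1)
 76  01000011010000110101101→0 (0)
 77  10000110100001101011010→1 (0)
 78  00001101000011010110100→0 (1)
 79  00011010000110101101001→0 (0)
 80  00110100001101011010010→0 (1)

010111100110000000010010001011011010110101001110001010100000101011001010000001000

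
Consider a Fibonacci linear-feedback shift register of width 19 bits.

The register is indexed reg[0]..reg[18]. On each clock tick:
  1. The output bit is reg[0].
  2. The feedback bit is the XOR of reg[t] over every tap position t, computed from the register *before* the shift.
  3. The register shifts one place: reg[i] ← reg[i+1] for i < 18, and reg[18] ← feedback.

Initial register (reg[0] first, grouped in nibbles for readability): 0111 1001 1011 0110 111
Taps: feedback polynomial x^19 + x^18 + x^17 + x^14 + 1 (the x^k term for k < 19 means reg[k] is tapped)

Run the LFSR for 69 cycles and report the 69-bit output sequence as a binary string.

011110011011011011111011111000010001111110110111101001010001001100111

step | reg (before) | out | fb
   0 | 0111100110110110111 | 0 | 1
   1 | 1111001101101101111 | 1 | 1
   2 | 1110011011011011111 | 1 | 0
   3 | 1100110110110111110 | 1 | 1
   4 | 1001101101101111101 | 1 | 1
   5 | 0011011011011111011 | 0 | 1
   6 | 0110110110111110111 | 0 | 1
   7 | 1101101101111101111 | 1 | 1
   8 | 1011011011111011111 | 1 | 0
   9 | 0110110111110111110 | 0 | 0
  10 | 1101101111101111100 | 1 | 0
  11 | 1011011111011111000 | 1 | 0
  12 | 0110111110111110000 | 0 | 1
  13 | 1101111101111100001 | 1 | 0
  14 | 1011111011111000010 | 1 | 0
  15 | 0111110111110000100 | 0 | 0
  16 | 1111101111100001000 | 1 | 1
  17 | 1111011111000010001 | 1 | 1
  18 | 1110111110000100011 | 1 | 1
  19 | 1101111100001000111 | 1 | 1
  20 | 1011111000010001111 | 1 | 1
  21 | 0111110000100011111 | 0 | 1
  22 | 1111100001000111111 | 1 | 0
  23 | 1111000010001111110 | 1 | 1
  24 | 1110000100011111101 | 1 | 1
  25 | 1100001000111111011 | 1 | 0
  26 | 1000010001111110110 | 1 | 1
  27 | 0000100011111101101 | 0 | 1
  28 | 0001000111111011011 | 0 | 1
  29 | 0010001111110110111 | 0 | 1
  30 | 0100011111101101111 | 0 | 0
  31 | 1000111111011011110 | 1 | 1
  32 | 0001111110110111101 | 0 | 0
  33 | 0011111101101111010 | 0 | 0
  34 | 0111111011011110100 | 0 | 1
  35 | 1111110110111101001 | 1 | 0
  36 | 1111101101111010010 | 1 | 1
  37 | 1111011011110100101 | 1 | 0
  38 | 1110110111101001010 | 1 | 0
  39 | 1101101111010010100 | 1 | 0
  40 | 1011011110100101000 | 1 | 1
  41 | 0110111101001010001 | 0 | 0
  42 | 1101111010010100010 | 1 | 0
  43 | 1011110100101000100 | 1 | 1
  44 | 0111101001010001001 | 0 | 1
  45 | 1111010010100010011 | 1 | 0
  46 | 1110100101000100110 | 1 | 0
  47 | 1101001010001001100 | 1 | 1
  48 | 1010010100010011001 | 1 | 1
  49 | 0100101000100110011 | 0 | 1
  50 | 1001010001001100111 | 1 | 1
  51 | 0010100010011001111 | 0 | 0
  52 | 0101000100110011110 | 0 | 0
  53 | 1010001001100111100 | 1 | 0
  54 | 0100010011001111000 | 0 | 1
  55 | 1000100110011110001 | 1 | 1
  56 | 0001001100111100011 | 0 | 0
  57 | 0010011001111000110 | 0 | 1
  58 | 0100110011110001101 | 0 | 1
  59 | 1001100111100011011 | 1 | 0
  60 | 0011001111000110110 | 0 | 0
  61 | 0110011110001101100 | 0 | 0
  62 | 1100111100011011000 | 1 | 0
  63 | 1001111000110110000 | 1 | 0
  64 | 0011110001101100000 | 0 | 0
  65 | 0111100011011000000 | 0 | 0
  66 | 1111000110110000000 | 1 | 1
  67 | 1110001101100000001 | 1 | 0
  68 | 1100011011000000010 | 1 | 0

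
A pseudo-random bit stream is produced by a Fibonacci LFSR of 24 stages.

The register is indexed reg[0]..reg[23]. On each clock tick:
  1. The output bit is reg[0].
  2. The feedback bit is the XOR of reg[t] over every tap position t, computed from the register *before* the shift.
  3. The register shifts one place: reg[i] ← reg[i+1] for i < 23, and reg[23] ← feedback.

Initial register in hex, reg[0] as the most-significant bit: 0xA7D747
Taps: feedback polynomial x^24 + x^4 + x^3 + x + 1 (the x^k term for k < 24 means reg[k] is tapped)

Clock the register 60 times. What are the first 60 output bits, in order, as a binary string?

tick  register→output (feedback)
  0  101001111101011101000111→1 (1)
  1  010011111010111010001111→0 (0)
  2  100111110101110100011110→1 (1)
  3  001111101011101000111101→0 (0)
  4  011111010111010001111010→0 (1)
  5  111110101110100011110101→1 (0)
  6  111101011101000111101010→1 (1)
  7  111010111010001111010101→1 (1)
  8  110101110100011110101011→1 (1)
  9  101011101000111101010111→1 (0)
 10  010111010001111010101110→0 (1)
 11  101110100011110101011101→1 (1)
 12  011101000111101010111011→0 (0)
 13  111010001111010101110110→1 (1)
 14  110100011110101011101101→1 (1)
 15  101000111101010111011011→1 (1)
 16  010001111010101110110111→0 (1)
 17  100011110101011101101111→1 (0)
 18  000111101010111011011110→0 (0)
 19  001111010101110110111100→0 (0)
 20  011110101011101101111000→0 (1)
 21  111101010111011011110001→1 (1)
 22  111010101110110111100011→1 (1)
 23  110101011101101111000111→1 (1)
 24  101010111011011110001111→1 (0)
 25  010101110110111100011110→0 (0)
 26  101011101101111000111100→1 (0)
 27  010111011011110001111000→0 (1)
 28  101110110111100011110001→1 (1)
 29  011101101111000111100011→0 (0)
 30  111011011110001111000110→1 (1)
 31  110110111100011110001101→1 (0)
 32  101101111000111100011010→1 (0)
 33  011011110001111000110100→0 (0)
 34  110111100011110001101000→1 (0)
 35  101111000111100011010000→1 (1)
 36  011110001111000110100001→0 (1)
 37  111100011110001101000011→1 (1)
 38  111000111100011010000111→1 (0)
 39  110001111000110100001110→1 (0)
 40  100011110001101000011100→1 (0)
 41  000111100011010000111000→0 (0)
 42  001111000110100001110000→0 (0)
 43  011110001101000011100000→0 (1)
 44  111100011010000111000001→1 (1)
 45  111000110100001110000011→1 (0)
 46  110001101000011100000110→1 (0)
 47  100011010000111000001100→1 (0)
 48  000110100001110000011000→0 (0)
 49  001101000011100000110000→0 (1)
 50  011010000111000001100001→0 (0)
 51  110100001110000011000010→1 (1)
 52  101000011100000110000101→1 (1)
 53  010000111000001100001011→0 (1)
 54  100001110000011000010111→1 (1)
 55  000011100000110000101111→0 (1)
 56  000111000001100001011111→0 (0)
 57  001110000011000010111110→0 (0)
 58  011100000110000101111100→0 (0)
 59  111000001100001011111000→1 (0)

101001111101011101000111101010111011011110001111000110100001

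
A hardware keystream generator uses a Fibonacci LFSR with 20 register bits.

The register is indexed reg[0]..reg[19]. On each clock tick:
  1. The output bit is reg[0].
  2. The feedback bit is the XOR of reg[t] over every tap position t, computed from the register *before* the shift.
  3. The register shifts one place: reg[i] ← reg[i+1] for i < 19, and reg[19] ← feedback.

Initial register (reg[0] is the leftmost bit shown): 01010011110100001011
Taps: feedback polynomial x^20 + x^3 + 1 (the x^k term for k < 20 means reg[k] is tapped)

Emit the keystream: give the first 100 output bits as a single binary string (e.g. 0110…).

0101001111010000101111001101010101010101101001111111111110001001100000000011110001011000000111011110

step | reg (before) | out | fb
   0 | 01010011110100001011 | 0 | 1
   1 | 10100111101000010111 | 1 | 1
   2 | 01001111010000101111 | 0 | 0
   3 | 10011110100001011110 | 1 | 0
   4 | 00111101000010111100 | 0 | 1
   5 | 01111010000101111001 | 0 | 1
   6 | 11110100001011110011 | 1 | 0
   7 | 11101000010111100110 | 1 | 1
   8 | 11010000101111001101 | 1 | 0
   9 | 10100001011110011010 | 1 | 1
  10 | 01000010111100110101 | 0 | 0
  11 | 10000101111001101010 | 1 | 1
  12 | 00001011110011010101 | 0 | 0
  13 | 00010111100110101010 | 0 | 1
  14 | 00101111001101010101 | 0 | 0
  15 | 01011110011010101010 | 0 | 1
  16 | 10111100110101010101 | 1 | 0
  17 | 01111001101010101010 | 0 | 1
  18 | 11110011010101010101 | 1 | 0
  19 | 11100110101010101010 | 1 | 1
  20 | 11001101010101010101 | 1 | 1
  21 | 10011010101010101011 | 1 | 0
  22 | 00110101010101010110 | 0 | 1
  23 | 01101010101010101101 | 0 | 0
  24 | 11010101010101011010 | 1 | 0
  25 | 10101010101010110100 | 1 | 1
  26 | 01010101010101101001 | 0 | 1
  27 | 10101010101011010011 | 1 | 1
  28 | 01010101010110100111 | 0 | 1
  29 | 10101010101101001111 | 1 | 1
  30 | 01010101011010011111 | 0 | 1
  31 | 10101010110100111111 | 1 | 1
  32 | 01010101101001111111 | 0 | 1
  33 | 10101011010011111111 | 1 | 1
  34 | 01010110100111111111 | 0 | 1
  35 | 10101101001111111111 | 1 | 1
  36 | 01011010011111111111 | 0 | 1
  37 | 10110100111111111111 | 1 | 0
  38 | 01101001111111111110 | 0 | 0
  39 | 11010011111111111100 | 1 | 0
  40 | 10100111111111111000 | 1 | 1
  41 | 01001111111111110001 | 0 | 0
  42 | 10011111111111100010 | 1 | 0
  43 | 00111111111111000100 | 0 | 1
  44 | 01111111111110001001 | 0 | 1
  45 | 11111111111100010011 | 1 | 0
  46 | 11111111111000100110 | 1 | 0
  47 | 11111111110001001100 | 1 | 0
  48 | 11111111100010011000 | 1 | 0
  49 | 11111111000100110000 | 1 | 0
  50 | 11111110001001100000 | 1 | 0
  51 | 11111100010011000000 | 1 | 0
  52 | 11111000100110000000 | 1 | 0
  53 | 11110001001100000000 | 1 | 0
  54 | 11100010011000000000 | 1 | 1
  55 | 11000100110000000001 | 1 | 1
  56 | 10001001100000000011 | 1 | 1
  57 | 00010011000000000111 | 0 | 1
  58 | 00100110000000001111 | 0 | 0
  59 | 01001100000000011110 | 0 | 0
  60 | 10011000000000111100 | 1 | 0
  61 | 00110000000001111000 | 0 | 1
  62 | 01100000000011110001 | 0 | 0
  63 | 11000000000111100010 | 1 | 1
  64 | 10000000001111000101 | 1 | 1
  65 | 00000000011110001011 | 0 | 0
  66 | 00000000111100010110 | 0 | 0
  67 | 00000001111000101100 | 0 | 0
  68 | 00000011110001011000 | 0 | 0
  69 | 00000111100010110000 | 0 | 0
  70 | 00001111000101100000 | 0 | 0
  71 | 00011110001011000000 | 0 | 1
  72 | 00111100010110000001 | 0 | 1
  73 | 01111000101100000011 | 0 | 1
  74 | 11110001011000000111 | 1 | 0
  75 | 11100010110000001110 | 1 | 1
  76 | 11000101100000011101 | 1 | 1
  77 | 10001011000000111011 | 1 | 1
  78 | 00010110000001110111 | 0 | 1
  79 | 00101100000011101111 | 0 | 0
  80 | 01011000000111011110 | 0 | 1
  81 | 10110000001110111101 | 1 | 0
  82 | 01100000011101111010 | 0 | 0
  83 | 11000000111011110100 | 1 | 1
  84 | 10000001110111101001 | 1 | 1
  85 | 00000011101111010011 | 0 | 0
  86 | 00000111011110100110 | 0 | 0
  87 | 00001110111101001100 | 0 | 0
  88 | 00011101111010011000 | 0 | 1
  89 | 00111011110100110001 | 0 | 1
  90 | 01110111101001100011 | 0 | 1
  91 | 11101111010011000111 | 1 | 1
  92 | 11011110100110001111 | 1 | 0
  93 | 10111101001100011110 | 1 | 0
  94 | 01111010011000111100 | 0 | 1
  95 | 11110100110001111001 | 1 | 0
  96 | 11101001100011110010 | 1 | 1
  97 | 11010011000111100101 | 1 | 0
  98 | 10100110001111001010 | 1 | 1
  99 | 01001100011110010101 | 0 | 0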